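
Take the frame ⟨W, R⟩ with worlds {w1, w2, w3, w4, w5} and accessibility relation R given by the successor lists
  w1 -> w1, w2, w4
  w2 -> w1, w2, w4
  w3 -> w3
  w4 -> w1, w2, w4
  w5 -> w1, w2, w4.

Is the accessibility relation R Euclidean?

Euclidean: yes — any two successors of a common world are R-related.

Yes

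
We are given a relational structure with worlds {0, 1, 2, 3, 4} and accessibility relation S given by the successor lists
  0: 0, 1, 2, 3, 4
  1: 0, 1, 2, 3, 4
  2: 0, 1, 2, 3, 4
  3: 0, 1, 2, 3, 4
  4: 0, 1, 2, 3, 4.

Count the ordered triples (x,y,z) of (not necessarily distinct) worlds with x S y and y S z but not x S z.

0

S is transitive; there are no such tuples.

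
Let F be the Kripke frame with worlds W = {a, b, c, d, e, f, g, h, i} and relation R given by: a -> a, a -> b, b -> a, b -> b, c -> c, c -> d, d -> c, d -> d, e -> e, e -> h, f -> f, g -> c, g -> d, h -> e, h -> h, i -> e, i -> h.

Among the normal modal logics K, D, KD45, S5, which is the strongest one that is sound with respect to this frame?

Serial (axiom D): yes — every world has a successor (e.g. a R a).
Euclidean (axiom 5): yes — any two successors of a common world are R-related.
Transitive (axiom 4): yes — every two-step R-path is closed by a direct edge.
Reflexive (axiom T): no — g is not related to itself.
So F validates K, D, KD45; S5 would additionally require R to be reflexive. The strongest is KD45.

KD45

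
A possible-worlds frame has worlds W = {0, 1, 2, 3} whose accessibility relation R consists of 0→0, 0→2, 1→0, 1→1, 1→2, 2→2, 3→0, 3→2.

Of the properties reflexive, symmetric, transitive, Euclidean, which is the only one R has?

transitive

Reflexive: no — 3 is not related to itself.
Symmetric: no — 0 R 2 but not 2 R 0.
Transitive: yes — every two-step R-path is closed by a direct edge.
Euclidean: no — 1 R 2 and 1 R 0, but not 2 R 0.
Only transitive holds.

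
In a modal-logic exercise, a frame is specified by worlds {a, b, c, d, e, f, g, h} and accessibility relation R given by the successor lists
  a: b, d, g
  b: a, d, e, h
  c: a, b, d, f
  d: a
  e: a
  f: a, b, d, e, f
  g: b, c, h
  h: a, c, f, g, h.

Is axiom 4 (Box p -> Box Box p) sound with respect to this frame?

No

Axiom 4 corresponds to the accessibility relation being transitive.
Transitive: no — a R b and b R e, but not a R e.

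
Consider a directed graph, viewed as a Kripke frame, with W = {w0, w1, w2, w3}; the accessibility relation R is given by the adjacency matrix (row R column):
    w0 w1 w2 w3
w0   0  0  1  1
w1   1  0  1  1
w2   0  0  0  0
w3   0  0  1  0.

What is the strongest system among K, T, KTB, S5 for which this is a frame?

K

Reflexive (axiom T): no — w0 is not related to itself.
Symmetric (axiom B): no — w0 R w2 but not w2 R w0.
Euclidean (axiom 5): no — w0 R w2 and w0 R w3, but not w2 R w3.
So F validates K; T would additionally require R to be reflexive. The strongest is K.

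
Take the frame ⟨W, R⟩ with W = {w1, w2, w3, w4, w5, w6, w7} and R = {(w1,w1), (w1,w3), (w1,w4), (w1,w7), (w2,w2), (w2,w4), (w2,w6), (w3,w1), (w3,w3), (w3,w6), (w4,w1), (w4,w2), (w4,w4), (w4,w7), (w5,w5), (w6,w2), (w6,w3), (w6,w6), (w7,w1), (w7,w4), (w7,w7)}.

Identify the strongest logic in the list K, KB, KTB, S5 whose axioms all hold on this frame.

Symmetric (axiom B): yes — every pair in R has its reverse in R.
Reflexive (axiom T): yes — every world is R-related to itself.
Euclidean (axiom 5): no — w1 R w3 and w1 R w4, but not w3 R w4.
So F validates K, KB, KTB; S5 would additionally require R to be Euclidean. The strongest is KTB.

KTB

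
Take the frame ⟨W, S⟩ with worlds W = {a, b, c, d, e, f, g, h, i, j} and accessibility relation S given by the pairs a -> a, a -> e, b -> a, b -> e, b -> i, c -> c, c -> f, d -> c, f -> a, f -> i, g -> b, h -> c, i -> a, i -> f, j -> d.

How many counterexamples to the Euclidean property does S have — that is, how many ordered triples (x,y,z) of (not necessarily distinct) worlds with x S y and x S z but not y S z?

Enumerating: (a,e,a), (a,e,e), (b,a,i), (b,e,a), (b,e,e), (b,e,i), (b,i,e), (b,i,i), (c,f,c), (c,f,f), (f,a,i), (f,i,i), (g,b,b), (i,a,f), (i,f,f), (j,d,d).

16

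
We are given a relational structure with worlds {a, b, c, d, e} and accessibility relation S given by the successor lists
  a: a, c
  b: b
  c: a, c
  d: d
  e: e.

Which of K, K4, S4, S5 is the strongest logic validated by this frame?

S5

Transitive (axiom 4): yes — every two-step S-path is closed by a direct edge.
Reflexive (axiom T): yes — every world is S-related to itself.
Euclidean (axiom 5): yes — any two successors of a common world are S-related.
So F validates K, K4, S4, S5. The strongest is S5.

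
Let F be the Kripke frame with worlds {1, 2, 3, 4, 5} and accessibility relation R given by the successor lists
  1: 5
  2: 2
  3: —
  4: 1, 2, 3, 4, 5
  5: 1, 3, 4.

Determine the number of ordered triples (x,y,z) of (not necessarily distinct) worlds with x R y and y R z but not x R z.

Enumerating: (1,5,1), (1,5,3), (1,5,4), (5,1,5), (5,4,2), (5,4,5).

6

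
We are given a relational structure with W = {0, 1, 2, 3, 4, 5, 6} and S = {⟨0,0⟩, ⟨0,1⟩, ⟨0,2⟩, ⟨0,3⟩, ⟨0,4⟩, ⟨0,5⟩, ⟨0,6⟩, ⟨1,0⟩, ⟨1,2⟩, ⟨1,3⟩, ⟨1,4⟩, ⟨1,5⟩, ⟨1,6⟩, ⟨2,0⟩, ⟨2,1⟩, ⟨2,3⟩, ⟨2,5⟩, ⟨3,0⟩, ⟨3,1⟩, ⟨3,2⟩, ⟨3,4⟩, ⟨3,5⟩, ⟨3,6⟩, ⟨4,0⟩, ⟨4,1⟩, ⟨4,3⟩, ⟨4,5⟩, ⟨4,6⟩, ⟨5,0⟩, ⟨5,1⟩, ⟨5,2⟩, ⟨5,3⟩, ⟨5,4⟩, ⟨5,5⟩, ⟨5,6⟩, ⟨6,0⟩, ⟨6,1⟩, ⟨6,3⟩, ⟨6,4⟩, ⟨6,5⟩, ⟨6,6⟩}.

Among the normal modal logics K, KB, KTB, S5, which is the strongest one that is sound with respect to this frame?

KB

Symmetric (axiom B): yes — every pair in S has its reverse in S.
Reflexive (axiom T): no — 1 is not related to itself.
Euclidean (axiom 5): no — 0 S 2 and 0 S 4, but not 2 S 4.
So F validates K, KB; KTB would additionally require S to be reflexive. The strongest is KB.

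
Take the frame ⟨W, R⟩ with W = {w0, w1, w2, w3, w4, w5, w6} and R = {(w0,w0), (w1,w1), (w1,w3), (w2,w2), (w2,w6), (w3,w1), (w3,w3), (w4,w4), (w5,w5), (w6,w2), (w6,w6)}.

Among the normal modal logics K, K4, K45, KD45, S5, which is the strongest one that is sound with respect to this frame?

S5

Transitive (axiom 4): yes — every two-step R-path is closed by a direct edge.
Euclidean (axiom 5): yes — any two successors of a common world are R-related.
Serial (axiom D): yes — every world has a successor (e.g. w0 R w0).
Reflexive (axiom T): yes — every world is R-related to itself.
So F validates K, K4, K45, KD45, S5. The strongest is S5.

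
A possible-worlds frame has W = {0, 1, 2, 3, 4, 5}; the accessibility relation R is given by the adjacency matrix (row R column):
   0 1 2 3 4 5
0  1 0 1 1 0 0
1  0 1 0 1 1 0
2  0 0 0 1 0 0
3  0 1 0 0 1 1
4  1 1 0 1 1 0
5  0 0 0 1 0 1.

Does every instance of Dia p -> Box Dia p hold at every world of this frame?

No

The schema 5 characterises exactly the Euclidean frames.
Euclidean: no — 0 R 3 and 0 R 2, but not 3 R 2.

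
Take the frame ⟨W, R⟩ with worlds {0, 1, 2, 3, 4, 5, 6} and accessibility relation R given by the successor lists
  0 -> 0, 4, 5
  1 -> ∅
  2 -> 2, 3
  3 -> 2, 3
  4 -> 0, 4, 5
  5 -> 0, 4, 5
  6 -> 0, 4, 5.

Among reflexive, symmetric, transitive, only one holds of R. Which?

transitive

Reflexive: no — 1 is not related to itself.
Symmetric: no — 6 R 0 but not 0 R 6.
Transitive: yes — every two-step R-path is closed by a direct edge.
Only transitive holds.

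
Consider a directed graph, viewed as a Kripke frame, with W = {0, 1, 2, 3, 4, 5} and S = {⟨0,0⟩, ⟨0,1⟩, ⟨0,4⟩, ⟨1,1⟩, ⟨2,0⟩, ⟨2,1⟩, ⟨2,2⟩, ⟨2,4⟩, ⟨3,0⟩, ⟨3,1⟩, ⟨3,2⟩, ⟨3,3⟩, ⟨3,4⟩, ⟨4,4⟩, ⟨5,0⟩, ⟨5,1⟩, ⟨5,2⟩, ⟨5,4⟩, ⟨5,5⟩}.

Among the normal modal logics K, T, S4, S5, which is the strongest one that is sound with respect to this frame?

Reflexive (axiom T): yes — every world is S-related to itself.
Transitive (axiom 4): yes — every two-step S-path is closed by a direct edge.
Euclidean (axiom 5): no — 0 S 1 and 0 S 4, but not 1 S 4.
So F validates K, T, S4; S5 would additionally require S to be Euclidean. The strongest is S4.

S4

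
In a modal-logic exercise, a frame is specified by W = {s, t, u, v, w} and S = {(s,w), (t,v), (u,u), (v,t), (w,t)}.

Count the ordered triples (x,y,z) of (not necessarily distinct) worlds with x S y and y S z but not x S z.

Enumerating: (s,w,t), (t,v,t), (v,t,v), (w,t,v).

4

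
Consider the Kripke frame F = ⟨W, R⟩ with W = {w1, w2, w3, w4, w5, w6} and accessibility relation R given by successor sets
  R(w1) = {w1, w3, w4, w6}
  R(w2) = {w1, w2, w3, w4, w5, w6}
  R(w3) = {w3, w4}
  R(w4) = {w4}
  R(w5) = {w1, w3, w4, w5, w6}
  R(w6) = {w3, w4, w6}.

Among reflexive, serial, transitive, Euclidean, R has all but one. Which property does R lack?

Euclidean

Reflexive: yes — every world is R-related to itself.
Serial: yes — every world has a successor (e.g. w1 R w1).
Transitive: yes — every two-step R-path is closed by a direct edge.
Euclidean: no — w1 R w3 and w1 R w6, but not w3 R w6.
Only Euclidean fails.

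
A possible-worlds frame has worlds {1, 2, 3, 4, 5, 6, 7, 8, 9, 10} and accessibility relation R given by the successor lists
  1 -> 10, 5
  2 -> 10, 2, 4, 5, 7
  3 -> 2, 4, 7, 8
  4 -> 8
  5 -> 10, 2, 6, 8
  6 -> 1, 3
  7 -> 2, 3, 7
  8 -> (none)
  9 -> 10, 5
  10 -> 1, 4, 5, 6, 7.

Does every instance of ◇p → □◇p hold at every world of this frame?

No

The schema 5 characterises exactly the Euclidean frames.
Euclidean: no — 10 R 1 and 10 R 4, but not 1 R 4.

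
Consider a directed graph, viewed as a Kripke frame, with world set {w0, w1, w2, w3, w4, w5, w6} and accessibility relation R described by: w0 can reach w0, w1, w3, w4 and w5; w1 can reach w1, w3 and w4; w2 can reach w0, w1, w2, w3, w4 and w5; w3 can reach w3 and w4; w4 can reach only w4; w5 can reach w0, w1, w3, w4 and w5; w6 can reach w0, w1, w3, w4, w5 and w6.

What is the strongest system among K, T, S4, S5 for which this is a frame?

S4

Reflexive (axiom T): yes — every world is R-related to itself.
Transitive (axiom 4): yes — every two-step R-path is closed by a direct edge.
Euclidean (axiom 5): no — w0 R w1 and w0 R w5, but not w1 R w5.
So F validates K, T, S4; S5 would additionally require R to be Euclidean. The strongest is S4.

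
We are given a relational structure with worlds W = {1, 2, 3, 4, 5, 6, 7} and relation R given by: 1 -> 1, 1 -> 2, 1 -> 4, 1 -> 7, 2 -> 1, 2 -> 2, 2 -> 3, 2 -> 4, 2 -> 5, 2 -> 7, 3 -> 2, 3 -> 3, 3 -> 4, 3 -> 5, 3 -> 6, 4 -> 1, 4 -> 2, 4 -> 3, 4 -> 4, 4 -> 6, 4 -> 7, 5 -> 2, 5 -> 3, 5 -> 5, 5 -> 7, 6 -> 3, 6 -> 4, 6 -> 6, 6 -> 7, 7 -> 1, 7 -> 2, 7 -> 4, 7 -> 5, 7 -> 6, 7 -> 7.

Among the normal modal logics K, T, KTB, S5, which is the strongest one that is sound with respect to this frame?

Reflexive (axiom T): yes — every world is R-related to itself.
Symmetric (axiom B): yes — every pair in R has its reverse in R.
Euclidean (axiom 5): no — 2 R 1 and 2 R 3, but not 1 R 3.
So F validates K, T, KTB; S5 would additionally require R to be Euclidean. The strongest is KTB.

KTB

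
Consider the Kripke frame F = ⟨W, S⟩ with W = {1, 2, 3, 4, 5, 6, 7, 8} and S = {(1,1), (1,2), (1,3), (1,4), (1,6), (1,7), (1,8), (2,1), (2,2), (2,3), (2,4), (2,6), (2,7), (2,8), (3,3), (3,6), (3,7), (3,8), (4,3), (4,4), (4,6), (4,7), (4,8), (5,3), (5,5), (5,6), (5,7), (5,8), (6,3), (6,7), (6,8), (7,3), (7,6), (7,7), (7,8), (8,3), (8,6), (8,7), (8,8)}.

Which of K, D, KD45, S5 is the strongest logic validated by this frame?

Serial (axiom D): yes — every world has a successor (e.g. 1 S 1).
Euclidean (axiom 5): no — 1 S 3 and 1 S 2, but not 3 S 2.
Transitive (axiom 4): no — 6 S 3 and 3 S 6, but not 6 S 6.
Reflexive (axiom T): no — 6 is not related to itself.
So F validates K, D; KD45 would additionally require S to be Euclidean and transitive. The strongest is D.

D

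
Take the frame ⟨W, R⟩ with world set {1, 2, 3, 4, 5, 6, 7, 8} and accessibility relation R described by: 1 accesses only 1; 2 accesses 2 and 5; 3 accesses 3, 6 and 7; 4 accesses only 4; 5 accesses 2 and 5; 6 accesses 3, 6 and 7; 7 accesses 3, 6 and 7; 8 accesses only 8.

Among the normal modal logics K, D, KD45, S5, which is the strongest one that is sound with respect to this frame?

Serial (axiom D): yes — every world has a successor (e.g. 1 R 1).
Euclidean (axiom 5): yes — any two successors of a common world are R-related.
Transitive (axiom 4): yes — every two-step R-path is closed by a direct edge.
Reflexive (axiom T): yes — every world is R-related to itself.
So F validates K, D, KD45, S5. The strongest is S5.

S5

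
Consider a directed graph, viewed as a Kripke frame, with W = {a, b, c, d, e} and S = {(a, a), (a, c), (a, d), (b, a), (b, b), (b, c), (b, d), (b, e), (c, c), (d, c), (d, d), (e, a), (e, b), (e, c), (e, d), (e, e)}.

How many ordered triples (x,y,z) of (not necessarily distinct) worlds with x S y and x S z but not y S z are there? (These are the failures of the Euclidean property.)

22

Enumerating: (a,c,a), (a,c,d), (a,d,a), (b,a,b), (b,a,e), (b,c,a), (b,c,b), (b,c,d), (b,c,e), (b,d,a), (b,d,b), (b,d,e), … and 10 more.
Total: 22.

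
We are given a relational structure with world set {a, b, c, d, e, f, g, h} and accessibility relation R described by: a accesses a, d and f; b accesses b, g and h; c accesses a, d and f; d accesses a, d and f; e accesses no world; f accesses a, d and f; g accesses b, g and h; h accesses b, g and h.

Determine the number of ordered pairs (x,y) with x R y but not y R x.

Enumerating: (c,a), (c,d), (c,f).

3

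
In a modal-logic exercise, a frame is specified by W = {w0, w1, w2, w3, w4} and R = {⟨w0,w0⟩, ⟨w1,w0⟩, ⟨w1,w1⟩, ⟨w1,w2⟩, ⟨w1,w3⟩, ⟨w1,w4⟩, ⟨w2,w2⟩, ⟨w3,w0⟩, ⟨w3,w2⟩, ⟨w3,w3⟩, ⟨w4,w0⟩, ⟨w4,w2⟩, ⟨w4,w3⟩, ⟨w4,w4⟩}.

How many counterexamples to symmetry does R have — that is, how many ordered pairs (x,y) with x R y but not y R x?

Enumerating: (w1,w0), (w1,w2), (w1,w3), (w1,w4), (w3,w0), (w3,w2), (w4,w0), (w4,w2), (w4,w3).

9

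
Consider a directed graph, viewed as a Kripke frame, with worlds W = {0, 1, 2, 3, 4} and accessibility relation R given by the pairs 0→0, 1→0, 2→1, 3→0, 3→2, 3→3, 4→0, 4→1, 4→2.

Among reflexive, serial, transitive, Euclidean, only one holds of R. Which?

Reflexive: no — 1 is not related to itself.
Serial: yes — every world has a successor (e.g. 0 R 0).
Transitive: no — 2 R 1 and 1 R 0, but not 2 R 0.
Euclidean: no — 3 R 0 and 3 R 2, but not 0 R 2.
Only serial holds.

serial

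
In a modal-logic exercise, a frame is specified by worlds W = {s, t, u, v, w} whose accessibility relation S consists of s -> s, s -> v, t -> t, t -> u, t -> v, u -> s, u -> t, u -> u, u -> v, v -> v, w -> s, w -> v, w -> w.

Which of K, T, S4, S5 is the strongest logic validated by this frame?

Reflexive (axiom T): yes — every world is S-related to itself.
Transitive (axiom 4): no — t S u and u S s, but not t S s.
Euclidean (axiom 5): no — t S v and t S u, but not v S u.
So F validates K, T; S4 would additionally require S to be transitive. The strongest is T.

T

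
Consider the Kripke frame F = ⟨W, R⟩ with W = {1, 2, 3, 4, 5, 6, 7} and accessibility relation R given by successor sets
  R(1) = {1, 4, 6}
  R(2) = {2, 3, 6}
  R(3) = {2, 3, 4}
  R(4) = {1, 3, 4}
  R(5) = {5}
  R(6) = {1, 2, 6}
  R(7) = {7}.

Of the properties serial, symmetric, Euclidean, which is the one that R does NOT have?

Serial: yes — every world has a successor (e.g. 1 R 1).
Symmetric: yes — every pair in R has its reverse in R.
Euclidean: no — 1 R 4 and 1 R 6, but not 4 R 6.
Only Euclidean fails.

Euclidean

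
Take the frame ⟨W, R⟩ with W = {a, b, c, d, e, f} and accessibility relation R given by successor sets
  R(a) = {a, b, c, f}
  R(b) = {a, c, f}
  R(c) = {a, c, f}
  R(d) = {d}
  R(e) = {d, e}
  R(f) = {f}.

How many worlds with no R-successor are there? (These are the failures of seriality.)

0

R is serial; there are no such worlds.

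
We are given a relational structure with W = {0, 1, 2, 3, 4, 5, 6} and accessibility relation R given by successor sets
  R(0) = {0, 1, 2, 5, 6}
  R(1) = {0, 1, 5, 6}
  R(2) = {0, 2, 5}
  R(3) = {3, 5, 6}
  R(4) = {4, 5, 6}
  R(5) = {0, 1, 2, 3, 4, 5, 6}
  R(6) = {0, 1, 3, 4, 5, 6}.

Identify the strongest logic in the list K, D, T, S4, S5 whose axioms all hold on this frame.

Serial (axiom D): yes — every world has a successor (e.g. 0 R 0).
Reflexive (axiom T): yes — every world is R-related to itself.
Transitive (axiom 4): no — 0 R 5 and 5 R 3, but not 0 R 3.
Euclidean (axiom 5): no — 0 R 1 and 0 R 2, but not 1 R 2.
So F validates K, D, T; S4 would additionally require R to be transitive. The strongest is T.

T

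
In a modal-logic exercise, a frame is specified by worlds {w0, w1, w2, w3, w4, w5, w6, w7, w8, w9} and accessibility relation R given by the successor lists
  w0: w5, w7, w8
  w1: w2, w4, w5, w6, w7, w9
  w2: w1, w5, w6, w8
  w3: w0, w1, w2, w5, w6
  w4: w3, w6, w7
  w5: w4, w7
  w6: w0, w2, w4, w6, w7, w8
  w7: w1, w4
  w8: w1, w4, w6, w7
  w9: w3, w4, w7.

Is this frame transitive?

No

Transitive: no — w0 R w5 and w5 R w4, but not w0 R w4.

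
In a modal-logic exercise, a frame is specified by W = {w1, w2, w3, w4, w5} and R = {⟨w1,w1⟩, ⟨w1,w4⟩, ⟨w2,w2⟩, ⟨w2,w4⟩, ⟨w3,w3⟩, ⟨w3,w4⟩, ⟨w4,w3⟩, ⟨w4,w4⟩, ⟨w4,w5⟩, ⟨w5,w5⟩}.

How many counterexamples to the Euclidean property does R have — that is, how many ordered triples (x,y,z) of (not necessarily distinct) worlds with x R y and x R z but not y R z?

5

Enumerating: (w1,w4,w1), (w2,w4,w2), (w4,w3,w5), (w4,w5,w3), (w4,w5,w4).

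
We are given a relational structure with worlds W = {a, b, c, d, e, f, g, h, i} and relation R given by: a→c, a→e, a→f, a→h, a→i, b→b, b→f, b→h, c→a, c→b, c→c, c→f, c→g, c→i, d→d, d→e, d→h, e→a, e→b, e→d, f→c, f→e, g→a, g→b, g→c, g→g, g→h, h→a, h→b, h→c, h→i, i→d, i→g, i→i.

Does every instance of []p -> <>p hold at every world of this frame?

Yes

Axiom D corresponds to the accessibility relation being serial.
Serial: yes — every world has a successor (e.g. a R c).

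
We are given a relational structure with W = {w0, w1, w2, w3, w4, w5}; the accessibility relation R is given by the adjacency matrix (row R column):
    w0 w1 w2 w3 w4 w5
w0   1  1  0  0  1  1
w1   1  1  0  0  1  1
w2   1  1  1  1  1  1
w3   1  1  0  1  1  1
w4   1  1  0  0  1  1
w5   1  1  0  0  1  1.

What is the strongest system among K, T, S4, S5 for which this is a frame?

Reflexive (axiom T): yes — every world is R-related to itself.
Transitive (axiom 4): yes — every two-step R-path is closed by a direct edge.
Euclidean (axiom 5): no — w2 R w0 and w2 R w3, but not w0 R w3.
So F validates K, T, S4; S5 would additionally require R to be Euclidean. The strongest is S4.

S4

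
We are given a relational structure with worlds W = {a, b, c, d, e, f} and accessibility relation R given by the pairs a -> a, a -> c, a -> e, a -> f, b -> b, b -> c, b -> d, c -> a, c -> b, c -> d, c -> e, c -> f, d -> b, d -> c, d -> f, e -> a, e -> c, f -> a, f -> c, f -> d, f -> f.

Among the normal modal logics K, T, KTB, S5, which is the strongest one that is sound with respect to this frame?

Reflexive (axiom T): no — c is not related to itself.
Symmetric (axiom B): yes — every pair in R has its reverse in R.
Euclidean (axiom 5): no — a R e and a R f, but not e R f.
So F validates K; T would additionally require R to be reflexive. The strongest is K.

K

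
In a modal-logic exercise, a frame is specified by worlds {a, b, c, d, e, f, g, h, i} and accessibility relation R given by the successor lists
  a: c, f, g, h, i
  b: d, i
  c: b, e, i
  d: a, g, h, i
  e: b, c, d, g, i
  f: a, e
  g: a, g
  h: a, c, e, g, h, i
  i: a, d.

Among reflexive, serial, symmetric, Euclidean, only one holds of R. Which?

serial

Reflexive: no — a is not related to itself.
Serial: yes — every world has a successor (e.g. a R c).
Symmetric: no — a R c but not c R a.
Euclidean: no — a R c and a R f, but not c R f.
Only serial holds.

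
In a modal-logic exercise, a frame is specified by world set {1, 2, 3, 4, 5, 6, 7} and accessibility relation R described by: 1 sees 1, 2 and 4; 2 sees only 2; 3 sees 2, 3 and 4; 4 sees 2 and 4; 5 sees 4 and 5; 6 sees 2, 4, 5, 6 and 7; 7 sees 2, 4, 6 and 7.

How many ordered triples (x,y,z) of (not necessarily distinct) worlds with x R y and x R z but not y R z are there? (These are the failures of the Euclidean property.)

Enumerating: (1,2,1), (1,2,4), (1,4,1), (3,2,3), (3,2,4), (3,4,3), (4,2,4), (5,4,5), (6,2,4), (6,2,5), (6,2,6), (6,2,7), … and 12 more.
Total: 24.

24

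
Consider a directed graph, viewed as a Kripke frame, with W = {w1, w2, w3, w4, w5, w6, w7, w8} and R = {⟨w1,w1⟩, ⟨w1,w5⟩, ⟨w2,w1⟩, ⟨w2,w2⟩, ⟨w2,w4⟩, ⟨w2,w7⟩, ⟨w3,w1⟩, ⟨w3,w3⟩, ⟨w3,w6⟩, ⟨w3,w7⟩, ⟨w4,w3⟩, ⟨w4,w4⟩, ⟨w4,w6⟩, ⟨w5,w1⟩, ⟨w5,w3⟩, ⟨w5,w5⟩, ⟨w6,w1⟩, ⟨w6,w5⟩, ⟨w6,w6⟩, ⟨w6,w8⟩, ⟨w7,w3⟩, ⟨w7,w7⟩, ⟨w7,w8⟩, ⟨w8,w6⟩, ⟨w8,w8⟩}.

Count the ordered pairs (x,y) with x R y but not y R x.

11

Enumerating: (w2,w1), (w2,w4), (w2,w7), (w3,w1), (w3,w6), (w4,w3), (w4,w6), (w5,w3), (w6,w1), (w6,w5), (w7,w8).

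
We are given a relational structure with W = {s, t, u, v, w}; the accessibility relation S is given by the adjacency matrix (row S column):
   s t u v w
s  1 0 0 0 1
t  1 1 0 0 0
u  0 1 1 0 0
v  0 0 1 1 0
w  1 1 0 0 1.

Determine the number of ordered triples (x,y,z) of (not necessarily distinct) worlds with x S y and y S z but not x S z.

4

Enumerating: (s,w,t), (t,s,w), (u,t,s), (v,u,t).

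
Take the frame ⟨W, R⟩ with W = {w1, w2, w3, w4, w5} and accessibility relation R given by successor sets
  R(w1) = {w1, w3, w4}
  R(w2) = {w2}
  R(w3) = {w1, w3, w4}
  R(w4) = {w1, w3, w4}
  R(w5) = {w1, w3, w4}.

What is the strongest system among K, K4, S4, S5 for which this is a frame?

K4

Transitive (axiom 4): yes — every two-step R-path is closed by a direct edge.
Reflexive (axiom T): no — w5 is not related to itself.
Euclidean (axiom 5): yes — any two successors of a common world are R-related.
So F validates K, K4; S4 would additionally require R to be reflexive. The strongest is K4.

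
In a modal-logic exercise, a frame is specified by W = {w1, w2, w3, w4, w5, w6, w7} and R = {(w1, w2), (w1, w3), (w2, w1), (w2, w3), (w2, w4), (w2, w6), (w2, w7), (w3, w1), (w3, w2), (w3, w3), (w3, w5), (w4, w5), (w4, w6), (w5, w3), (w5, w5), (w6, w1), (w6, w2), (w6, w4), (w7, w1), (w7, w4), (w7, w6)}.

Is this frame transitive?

Transitive: no — w1 R w2 and w2 R w4, but not w1 R w4.

No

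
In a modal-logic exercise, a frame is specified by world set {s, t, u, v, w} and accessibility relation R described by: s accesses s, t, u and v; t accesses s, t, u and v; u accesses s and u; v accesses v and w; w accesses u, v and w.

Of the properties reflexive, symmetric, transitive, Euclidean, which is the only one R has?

reflexive

Reflexive: yes — every world is R-related to itself.
Symmetric: no — s R v but not v R s.
Transitive: no — s R v and v R w, but not s R w.
Euclidean: no — s R u and s R t, but not u R t.
Only reflexive holds.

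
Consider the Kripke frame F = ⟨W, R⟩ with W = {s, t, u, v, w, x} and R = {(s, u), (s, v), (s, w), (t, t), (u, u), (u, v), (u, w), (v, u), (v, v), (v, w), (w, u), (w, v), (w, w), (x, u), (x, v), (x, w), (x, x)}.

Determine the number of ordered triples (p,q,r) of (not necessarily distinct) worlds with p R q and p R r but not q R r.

Enumerating: (x,u,x), (x,v,x), (x,w,x).

3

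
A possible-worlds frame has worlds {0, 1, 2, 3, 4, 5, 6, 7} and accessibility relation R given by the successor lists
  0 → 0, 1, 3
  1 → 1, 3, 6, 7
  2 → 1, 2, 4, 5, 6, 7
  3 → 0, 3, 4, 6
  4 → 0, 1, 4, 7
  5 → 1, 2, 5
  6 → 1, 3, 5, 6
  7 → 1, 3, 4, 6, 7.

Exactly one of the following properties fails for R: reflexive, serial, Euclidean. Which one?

Euclidean

Reflexive: yes — every world is R-related to itself.
Serial: yes — every world has a successor (e.g. 0 R 0).
Euclidean: no — 0 R 3 and 0 R 1, but not 3 R 1.
Only Euclidean fails.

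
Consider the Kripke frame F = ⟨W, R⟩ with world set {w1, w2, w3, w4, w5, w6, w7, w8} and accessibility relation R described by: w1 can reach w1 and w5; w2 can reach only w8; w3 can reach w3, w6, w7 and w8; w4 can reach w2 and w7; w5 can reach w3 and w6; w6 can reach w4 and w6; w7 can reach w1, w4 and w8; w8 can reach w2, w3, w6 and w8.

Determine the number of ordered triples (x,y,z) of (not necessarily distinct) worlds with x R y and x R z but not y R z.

30

Enumerating: (w1,w5,w1), (w1,w5,w5), (w3,w6,w3), (w3,w6,w7), (w3,w6,w8), (w3,w7,w3), (w3,w7,w6), (w3,w7,w7), (w3,w8,w7), (w4,w2,w2), (w4,w2,w7), (w4,w7,w2), … and 18 more.
Total: 30.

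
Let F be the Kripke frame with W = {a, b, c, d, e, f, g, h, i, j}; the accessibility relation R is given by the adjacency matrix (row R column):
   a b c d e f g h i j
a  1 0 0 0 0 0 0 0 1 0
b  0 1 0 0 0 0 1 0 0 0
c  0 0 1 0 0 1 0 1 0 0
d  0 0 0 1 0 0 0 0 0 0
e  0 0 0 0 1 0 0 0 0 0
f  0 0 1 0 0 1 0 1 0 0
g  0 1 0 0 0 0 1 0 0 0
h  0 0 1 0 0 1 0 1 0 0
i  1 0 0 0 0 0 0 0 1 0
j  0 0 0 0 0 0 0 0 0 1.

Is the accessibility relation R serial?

Yes

Serial: yes — every world has a successor (e.g. a R a).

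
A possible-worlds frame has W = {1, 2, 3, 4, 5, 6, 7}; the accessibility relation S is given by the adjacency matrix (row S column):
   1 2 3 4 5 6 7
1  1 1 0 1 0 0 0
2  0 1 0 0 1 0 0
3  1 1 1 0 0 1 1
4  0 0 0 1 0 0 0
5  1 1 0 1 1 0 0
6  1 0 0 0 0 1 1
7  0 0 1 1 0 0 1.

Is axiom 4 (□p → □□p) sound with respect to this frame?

The schema 4 characterises exactly the transitive frames.
Transitive: no — 1 S 2 and 2 S 5, but not 1 S 5.

No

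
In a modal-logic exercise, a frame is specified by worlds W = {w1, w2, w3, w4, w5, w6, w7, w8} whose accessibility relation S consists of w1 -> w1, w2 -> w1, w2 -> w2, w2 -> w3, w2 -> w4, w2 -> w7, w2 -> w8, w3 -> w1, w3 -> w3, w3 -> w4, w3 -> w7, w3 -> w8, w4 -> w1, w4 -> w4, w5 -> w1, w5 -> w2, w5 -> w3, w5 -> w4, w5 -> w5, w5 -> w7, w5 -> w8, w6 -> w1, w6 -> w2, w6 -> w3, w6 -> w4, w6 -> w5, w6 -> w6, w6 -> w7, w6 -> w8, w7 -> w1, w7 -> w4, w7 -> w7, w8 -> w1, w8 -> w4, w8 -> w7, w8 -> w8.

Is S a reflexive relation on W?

Reflexive: yes — every world is S-related to itself.

Yes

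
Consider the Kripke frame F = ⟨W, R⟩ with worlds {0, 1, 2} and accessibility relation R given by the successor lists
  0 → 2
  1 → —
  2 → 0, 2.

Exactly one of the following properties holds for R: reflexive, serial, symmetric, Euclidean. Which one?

Reflexive: no — 0 is not related to itself.
Serial: no — 1 has no R-successor.
Symmetric: yes — every pair in R has its reverse in R.
Euclidean: no — 2 R 0 and 2 R 0, but not 0 R 0.
Only symmetric holds.

symmetric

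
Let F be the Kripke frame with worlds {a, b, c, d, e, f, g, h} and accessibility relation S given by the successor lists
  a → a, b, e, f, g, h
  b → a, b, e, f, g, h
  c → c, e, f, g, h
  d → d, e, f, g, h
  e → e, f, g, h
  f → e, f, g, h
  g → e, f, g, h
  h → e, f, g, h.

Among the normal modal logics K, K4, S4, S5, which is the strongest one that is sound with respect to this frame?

S4

Transitive (axiom 4): yes — every two-step S-path is closed by a direct edge.
Reflexive (axiom T): yes — every world is S-related to itself.
Euclidean (axiom 5): no — a S e and a S b, but not e S b.
So F validates K, K4, S4; S5 would additionally require S to be Euclidean. The strongest is S4.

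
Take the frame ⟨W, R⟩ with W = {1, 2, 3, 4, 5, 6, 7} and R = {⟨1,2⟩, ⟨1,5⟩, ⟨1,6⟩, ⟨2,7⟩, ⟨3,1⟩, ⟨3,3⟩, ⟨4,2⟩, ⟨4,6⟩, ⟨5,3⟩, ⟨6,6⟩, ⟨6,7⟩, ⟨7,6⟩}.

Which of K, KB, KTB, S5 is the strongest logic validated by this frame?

Symmetric (axiom B): no — 1 R 2 but not 2 R 1.
Reflexive (axiom T): no — 1 is not related to itself.
Euclidean (axiom 5): no — 1 R 2 and 1 R 5, but not 2 R 5.
So F validates K; KB would additionally require R to be symmetric. The strongest is K.

K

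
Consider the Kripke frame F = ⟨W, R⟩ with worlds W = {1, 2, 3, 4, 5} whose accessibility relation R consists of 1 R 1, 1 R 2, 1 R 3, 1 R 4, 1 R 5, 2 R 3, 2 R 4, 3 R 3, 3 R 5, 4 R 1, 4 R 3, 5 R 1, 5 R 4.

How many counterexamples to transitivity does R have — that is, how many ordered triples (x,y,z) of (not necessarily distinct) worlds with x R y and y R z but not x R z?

12

Enumerating: (2,3,5), (2,4,1), (3,5,1), (3,5,4), (4,1,2), (4,1,4), (4,1,5), (4,3,5), (5,1,2), (5,1,3), (5,1,5), (5,4,3).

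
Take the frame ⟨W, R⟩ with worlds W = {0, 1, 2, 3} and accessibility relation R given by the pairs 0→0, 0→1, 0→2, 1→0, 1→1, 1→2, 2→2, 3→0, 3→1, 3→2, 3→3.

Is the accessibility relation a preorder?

Yes

Reflexive: yes — every world is R-related to itself.
Transitive: yes — every two-step R-path is closed by a direct edge.
So R is a preorder.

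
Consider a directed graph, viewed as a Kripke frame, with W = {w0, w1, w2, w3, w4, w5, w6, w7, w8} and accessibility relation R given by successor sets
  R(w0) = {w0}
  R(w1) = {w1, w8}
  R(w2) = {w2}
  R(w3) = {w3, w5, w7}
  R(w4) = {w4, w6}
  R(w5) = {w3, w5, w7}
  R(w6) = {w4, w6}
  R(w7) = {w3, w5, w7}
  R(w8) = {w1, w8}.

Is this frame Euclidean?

Euclidean: yes — any two successors of a common world are R-related.

Yes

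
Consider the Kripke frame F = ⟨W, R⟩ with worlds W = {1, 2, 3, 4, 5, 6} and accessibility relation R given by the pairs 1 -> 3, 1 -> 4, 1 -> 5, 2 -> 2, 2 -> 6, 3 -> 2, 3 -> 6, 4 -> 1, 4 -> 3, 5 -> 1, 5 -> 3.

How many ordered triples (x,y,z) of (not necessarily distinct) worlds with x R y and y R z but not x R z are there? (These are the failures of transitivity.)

12

Enumerating: (1,3,2), (1,3,6), (1,4,1), (1,5,1), (4,1,4), (4,1,5), (4,3,2), (4,3,6), (5,1,4), (5,1,5), (5,3,2), (5,3,6).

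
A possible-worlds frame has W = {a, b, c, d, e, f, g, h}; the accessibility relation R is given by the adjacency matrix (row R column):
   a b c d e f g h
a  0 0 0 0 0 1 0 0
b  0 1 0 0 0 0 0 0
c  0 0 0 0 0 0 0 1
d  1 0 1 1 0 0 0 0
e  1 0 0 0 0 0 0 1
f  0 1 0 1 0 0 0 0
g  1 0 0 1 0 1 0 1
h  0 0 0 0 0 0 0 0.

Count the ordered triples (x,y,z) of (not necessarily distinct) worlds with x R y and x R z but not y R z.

Enumerating: (a,f,f), (c,h,h), (d,a,a), (d,a,c), (d,a,d), (d,c,a), (d,c,c), (d,c,d), (e,a,a), (e,a,h), (e,h,a), (e,h,h), … and 14 more.
Total: 26.

26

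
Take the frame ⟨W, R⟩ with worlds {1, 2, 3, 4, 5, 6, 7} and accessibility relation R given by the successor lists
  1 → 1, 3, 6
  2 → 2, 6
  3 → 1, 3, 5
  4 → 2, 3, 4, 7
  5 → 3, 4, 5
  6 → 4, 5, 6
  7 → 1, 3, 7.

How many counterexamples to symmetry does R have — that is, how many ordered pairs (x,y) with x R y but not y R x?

10

Enumerating: (1,6), (2,6), (4,2), (4,3), (4,7), (5,4), (6,4), (6,5), (7,1), (7,3).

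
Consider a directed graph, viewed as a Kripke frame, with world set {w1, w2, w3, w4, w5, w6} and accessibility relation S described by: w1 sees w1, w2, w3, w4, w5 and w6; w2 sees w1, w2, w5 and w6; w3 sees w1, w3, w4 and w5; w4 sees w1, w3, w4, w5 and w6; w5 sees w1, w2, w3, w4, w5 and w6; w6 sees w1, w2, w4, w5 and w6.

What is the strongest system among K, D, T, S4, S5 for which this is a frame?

T

Serial (axiom D): yes — every world has a successor (e.g. w1 S w1).
Reflexive (axiom T): yes — every world is S-related to itself.
Transitive (axiom 4): no — w2 S w1 and w1 S w3, but not w2 S w3.
Euclidean (axiom 5): no — w1 S w2 and w1 S w3, but not w2 S w3.
So F validates K, D, T; S4 would additionally require S to be transitive. The strongest is T.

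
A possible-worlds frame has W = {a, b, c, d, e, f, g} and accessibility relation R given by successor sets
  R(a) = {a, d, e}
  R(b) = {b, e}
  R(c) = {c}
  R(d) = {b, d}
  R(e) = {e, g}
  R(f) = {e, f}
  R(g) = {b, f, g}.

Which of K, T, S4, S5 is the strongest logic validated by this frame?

Reflexive (axiom T): yes — every world is R-related to itself.
Transitive (axiom 4): no — a R d and d R b, but not a R b.
Euclidean (axiom 5): no — a R d and a R e, but not d R e.
So F validates K, T; S4 would additionally require R to be transitive. The strongest is T.

T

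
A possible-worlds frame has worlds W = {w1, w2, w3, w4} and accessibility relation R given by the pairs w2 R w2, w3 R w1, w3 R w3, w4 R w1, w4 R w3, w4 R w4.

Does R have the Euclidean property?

No

Euclidean: no — w4 R w1 and w4 R w3, but not w1 R w3.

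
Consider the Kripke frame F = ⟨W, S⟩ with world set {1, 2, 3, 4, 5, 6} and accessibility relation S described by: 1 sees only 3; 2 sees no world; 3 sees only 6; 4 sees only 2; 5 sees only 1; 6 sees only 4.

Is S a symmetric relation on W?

Symmetric: no — 1 S 3 but not 3 S 1.

No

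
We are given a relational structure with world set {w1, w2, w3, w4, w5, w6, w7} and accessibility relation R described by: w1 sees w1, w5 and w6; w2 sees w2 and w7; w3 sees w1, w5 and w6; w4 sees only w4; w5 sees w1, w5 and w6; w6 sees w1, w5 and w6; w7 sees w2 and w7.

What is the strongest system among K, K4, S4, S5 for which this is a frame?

Transitive (axiom 4): yes — every two-step R-path is closed by a direct edge.
Reflexive (axiom T): no — w3 is not related to itself.
Euclidean (axiom 5): yes — any two successors of a common world are R-related.
So F validates K, K4; S4 would additionally require R to be reflexive. The strongest is K4.

K4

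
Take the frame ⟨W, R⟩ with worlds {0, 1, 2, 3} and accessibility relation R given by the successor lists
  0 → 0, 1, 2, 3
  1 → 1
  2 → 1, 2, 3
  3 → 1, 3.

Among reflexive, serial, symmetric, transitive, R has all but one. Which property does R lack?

Reflexive: yes — every world is R-related to itself.
Serial: yes — every world has a successor (e.g. 0 R 0).
Symmetric: no — 0 R 1 but not 1 R 0.
Transitive: yes — every two-step R-path is closed by a direct edge.
Only symmetric fails.

symmetric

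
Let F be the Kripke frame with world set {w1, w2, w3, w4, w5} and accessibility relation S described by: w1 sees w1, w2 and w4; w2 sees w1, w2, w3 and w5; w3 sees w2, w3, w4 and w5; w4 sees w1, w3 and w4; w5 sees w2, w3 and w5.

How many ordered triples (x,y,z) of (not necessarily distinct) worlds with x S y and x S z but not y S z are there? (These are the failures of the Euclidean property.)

12

Enumerating: (w1,w2,w4), (w1,w4,w2), (w2,w1,w3), (w2,w1,w5), (w2,w3,w1), (w2,w5,w1), (w3,w2,w4), (w3,w4,w2), (w3,w4,w5), (w3,w5,w4), (w4,w1,w3), (w4,w3,w1).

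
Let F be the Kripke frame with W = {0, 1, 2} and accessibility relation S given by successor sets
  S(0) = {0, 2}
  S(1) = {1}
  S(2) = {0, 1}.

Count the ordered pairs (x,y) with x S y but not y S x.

1

Enumerating: (2,1).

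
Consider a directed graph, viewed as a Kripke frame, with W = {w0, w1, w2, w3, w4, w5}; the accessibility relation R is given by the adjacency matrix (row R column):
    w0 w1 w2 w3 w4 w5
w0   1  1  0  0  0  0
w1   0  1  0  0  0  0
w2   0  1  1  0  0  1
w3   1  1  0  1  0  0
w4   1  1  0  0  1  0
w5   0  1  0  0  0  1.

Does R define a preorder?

Yes

Reflexive: yes — every world is R-related to itself.
Transitive: yes — every two-step R-path is closed by a direct edge.
So R is a preorder.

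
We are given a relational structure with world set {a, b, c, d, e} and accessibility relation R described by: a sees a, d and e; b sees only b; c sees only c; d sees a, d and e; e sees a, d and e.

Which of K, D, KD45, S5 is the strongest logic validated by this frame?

S5

Serial (axiom D): yes — every world has a successor (e.g. a R a).
Euclidean (axiom 5): yes — any two successors of a common world are R-related.
Transitive (axiom 4): yes — every two-step R-path is closed by a direct edge.
Reflexive (axiom T): yes — every world is R-related to itself.
So F validates K, D, KD45, S5. The strongest is S5.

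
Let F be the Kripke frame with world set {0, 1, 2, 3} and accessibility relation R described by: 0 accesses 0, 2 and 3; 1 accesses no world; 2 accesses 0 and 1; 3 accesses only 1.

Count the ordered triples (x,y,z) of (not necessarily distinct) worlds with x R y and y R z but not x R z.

4

Enumerating: (0,2,1), (0,3,1), (2,0,2), (2,0,3).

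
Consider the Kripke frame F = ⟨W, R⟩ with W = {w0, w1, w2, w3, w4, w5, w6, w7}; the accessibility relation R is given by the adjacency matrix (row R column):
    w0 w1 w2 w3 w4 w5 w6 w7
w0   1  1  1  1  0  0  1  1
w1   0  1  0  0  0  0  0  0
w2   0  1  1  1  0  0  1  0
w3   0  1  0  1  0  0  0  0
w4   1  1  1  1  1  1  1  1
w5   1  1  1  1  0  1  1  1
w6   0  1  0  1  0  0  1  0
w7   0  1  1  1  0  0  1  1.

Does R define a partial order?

Reflexive: yes — every world is R-related to itself.
Transitive: yes — every two-step R-path is closed by a direct edge.
Antisymmetric: yes — no distinct pair is related both ways.
So R is a partial order.

Yes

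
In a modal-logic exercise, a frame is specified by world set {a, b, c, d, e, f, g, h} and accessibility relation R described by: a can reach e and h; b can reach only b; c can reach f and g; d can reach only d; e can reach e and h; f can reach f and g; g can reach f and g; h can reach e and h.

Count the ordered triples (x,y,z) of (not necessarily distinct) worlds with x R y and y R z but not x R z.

0

R is transitive; there are no such tuples.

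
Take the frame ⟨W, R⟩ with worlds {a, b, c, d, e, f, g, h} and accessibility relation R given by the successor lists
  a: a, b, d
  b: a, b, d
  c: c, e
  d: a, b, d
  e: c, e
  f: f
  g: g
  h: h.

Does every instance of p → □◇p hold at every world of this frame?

Yes

Axiom B corresponds to the accessibility relation being symmetric.
Symmetric: yes — every pair in R has its reverse in R.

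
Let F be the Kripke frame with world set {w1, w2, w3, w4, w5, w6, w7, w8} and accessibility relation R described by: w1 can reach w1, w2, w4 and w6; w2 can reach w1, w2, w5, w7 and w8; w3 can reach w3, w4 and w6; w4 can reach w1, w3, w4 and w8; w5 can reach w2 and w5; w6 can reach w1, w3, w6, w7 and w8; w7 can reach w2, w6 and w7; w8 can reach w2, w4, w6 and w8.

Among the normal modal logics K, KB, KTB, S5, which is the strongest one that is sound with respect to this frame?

Symmetric (axiom B): yes — every pair in R has its reverse in R.
Reflexive (axiom T): yes — every world is R-related to itself.
Euclidean (axiom 5): no — w1 R w2 and w1 R w4, but not w2 R w4.
So F validates K, KB, KTB; S5 would additionally require R to be Euclidean. The strongest is KTB.

KTB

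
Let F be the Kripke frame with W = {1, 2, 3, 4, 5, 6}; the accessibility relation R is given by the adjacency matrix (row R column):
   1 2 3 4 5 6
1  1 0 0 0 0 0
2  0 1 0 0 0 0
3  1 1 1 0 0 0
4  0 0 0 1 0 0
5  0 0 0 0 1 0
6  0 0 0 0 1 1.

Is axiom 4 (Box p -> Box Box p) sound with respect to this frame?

Yes

Axiom 4 corresponds to the accessibility relation being transitive.
Transitive: yes — every two-step R-path is closed by a direct edge.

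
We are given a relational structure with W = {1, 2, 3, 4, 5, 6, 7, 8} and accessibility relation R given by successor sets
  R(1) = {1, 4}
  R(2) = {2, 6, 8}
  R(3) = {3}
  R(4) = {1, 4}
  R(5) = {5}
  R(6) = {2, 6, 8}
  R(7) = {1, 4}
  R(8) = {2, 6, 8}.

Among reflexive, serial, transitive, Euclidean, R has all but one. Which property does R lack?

Reflexive: no — 7 is not related to itself.
Serial: yes — every world has a successor (e.g. 1 R 1).
Transitive: yes — every two-step R-path is closed by a direct edge.
Euclidean: yes — any two successors of a common world are R-related.
Only reflexive fails.

reflexive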